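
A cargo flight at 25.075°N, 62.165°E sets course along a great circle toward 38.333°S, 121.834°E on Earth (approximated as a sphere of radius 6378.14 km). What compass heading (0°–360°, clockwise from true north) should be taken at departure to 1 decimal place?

Δλ = 59.669° = 1.0414 rad.
y = sin Δλ · cos φ₂ = (0.8631)(0.7844) = 0.6770
x = cos φ₁ sin φ₂ − sin φ₁ cos φ₂ cos Δλ = (0.9058)(-0.6202) − (0.4238)(0.7844)(0.5050) = -0.7297
θ = atan2(y, x) = 137.14°, so the bearing is 137.1°.

137.1°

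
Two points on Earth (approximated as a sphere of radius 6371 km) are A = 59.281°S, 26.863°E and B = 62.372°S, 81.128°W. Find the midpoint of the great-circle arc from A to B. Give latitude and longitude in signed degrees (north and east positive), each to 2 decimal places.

The central angle between A and B is δ = 0.8114 rad.
With f = 0.5, the slerp weights are sin((1−f)δ)/sin δ = 0.5442 and sin(fδ)/sin δ = 0.5442.
Weighted sum of the unit vectors: (0.5442)·(0.4557,0.2308,-0.8597) + (0.5442)·(0.0715,-0.4582,-0.8860) = (0.2869, -0.1237, -0.9499).
Converting back: φ = atan2(z, √(x²+y²)) = -71.79°, λ = atan2(y, x) = -23.33°.

-71.79°, -23.33°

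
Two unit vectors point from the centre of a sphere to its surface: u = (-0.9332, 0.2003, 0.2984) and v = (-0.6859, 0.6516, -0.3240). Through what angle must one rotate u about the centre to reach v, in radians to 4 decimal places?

u·v = 0.6739; |u| = 1.0000, |v| = 1.0000.
cos θ = (u·v)/(|u||v|) = 0.6739, so θ = 0.8313 rad.

0.8313 rad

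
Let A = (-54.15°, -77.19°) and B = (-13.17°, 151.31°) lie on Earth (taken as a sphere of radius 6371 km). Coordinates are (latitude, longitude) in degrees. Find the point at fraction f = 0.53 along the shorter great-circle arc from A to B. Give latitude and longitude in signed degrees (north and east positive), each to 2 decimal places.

-52.78°, -175.65°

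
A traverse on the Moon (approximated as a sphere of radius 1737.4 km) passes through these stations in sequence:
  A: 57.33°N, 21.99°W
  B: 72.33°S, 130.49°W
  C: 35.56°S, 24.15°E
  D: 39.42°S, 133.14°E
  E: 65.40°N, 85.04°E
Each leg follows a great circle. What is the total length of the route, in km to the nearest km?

12466 km

Leg A→B: central angle 2.5946 rad, distance 4507.8 km.
Leg B→C: central angle 1.2334 rad, distance 2143.0 km.
Leg C→D: central angle 1.4053 rad, distance 2441.5 km.
Leg D→E: central angle 1.9419 rad, distance 3373.8 km.
Total: 4507.8 + 2143.0 + 2441.5 + 3373.8 ≈ 12466 km.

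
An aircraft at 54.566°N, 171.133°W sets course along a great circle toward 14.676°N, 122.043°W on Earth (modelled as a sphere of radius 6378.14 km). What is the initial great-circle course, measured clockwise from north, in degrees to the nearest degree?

With φ₁ = 0.9524, φ₂ = 0.2561, Δλ = 0.8568 rad, the forward-azimuth formula gives
θ = atan2( sin Δλ cos φ₂ , cos φ₁ sin φ₂ − sin φ₁ cos φ₂ cos Δλ ) = atan2(0.7311, -0.3693) = 116.80°.
So the initial bearing is 117°.

117°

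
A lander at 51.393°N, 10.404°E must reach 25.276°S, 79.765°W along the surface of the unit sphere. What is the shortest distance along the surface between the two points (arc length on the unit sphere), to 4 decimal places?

1.9127

Let φ₁ = 0.8970 rad, φ₂ = -0.4411 rad, and Δλ = -1.5737 rad.
cos c = sin φ₁ sin φ₂ + cos φ₁ cos φ₂ cos Δλ = (0.7814)(-0.4270) + (0.6240)(0.9043)(-0.0029) = -0.33532,
so c = arccos(-0.33532) = 1.91275 rad.
On the unit sphere the arc length equals the central angle: 1.9127.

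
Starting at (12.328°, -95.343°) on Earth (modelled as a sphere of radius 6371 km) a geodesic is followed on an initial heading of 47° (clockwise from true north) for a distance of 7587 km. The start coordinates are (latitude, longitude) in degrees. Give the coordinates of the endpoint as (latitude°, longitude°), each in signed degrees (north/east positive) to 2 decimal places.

44.26°, -23.83°

Angular distance δ = d/R = 7587/6371 = 1.19086 rad; initial bearing θ = 0.8203 rad.
sin φ₂ = sin φ₁ cos δ + cos φ₁ sin δ cos θ = (0.2135)(0.3709) + (0.9769)(0.9287)(0.6820) = 0.6979, so φ₂ = 44.26°.
Δλ = atan2(sin θ sin δ cos φ₁, cos δ − sin φ₁ sin φ₂) = atan2(0.6635, 0.2218) = 71.514°.
λ₂ = -95.343° + 71.514° = -23.83°.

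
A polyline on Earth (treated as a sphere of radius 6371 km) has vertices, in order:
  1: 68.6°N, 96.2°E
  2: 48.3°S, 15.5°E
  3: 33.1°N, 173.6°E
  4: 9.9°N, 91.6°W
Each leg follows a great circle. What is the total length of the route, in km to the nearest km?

41943 km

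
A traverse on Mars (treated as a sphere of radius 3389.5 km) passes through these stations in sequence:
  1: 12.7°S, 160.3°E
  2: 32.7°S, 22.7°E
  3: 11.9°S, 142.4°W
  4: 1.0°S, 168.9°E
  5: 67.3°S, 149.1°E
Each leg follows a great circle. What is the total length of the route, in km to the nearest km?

Leg 1→2: central angle 2.0800 rad, distance 7050.0 km.
Leg 2→3: central angle 2.3245 rad, distance 7878.9 km.
Leg 3→4: central angle 0.8641 rad, distance 2928.9 km.
Leg 4→5: central angle 1.1819 rad, distance 4006.2 km.
Total: 7050.0 + 7878.9 + 2928.9 + 4006.2 ≈ 21864 km.

21864 km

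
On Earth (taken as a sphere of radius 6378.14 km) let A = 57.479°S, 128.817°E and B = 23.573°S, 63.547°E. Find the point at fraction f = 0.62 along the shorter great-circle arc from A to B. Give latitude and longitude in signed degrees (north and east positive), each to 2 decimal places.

Central angle δ = 0.9964 rad. Interpolating on the sphere with fraction f = 0.62:
P = [sin((1−f)δ)·A + sin(fδ)·B] / sin δ = 0.4403·A + 0.6899·B in Cartesian coordinates,
giving P = (0.1333, 0.7506, -0.6472), i.e. latitude -40.33°, longitude 79.93°.

-40.33°, 79.93°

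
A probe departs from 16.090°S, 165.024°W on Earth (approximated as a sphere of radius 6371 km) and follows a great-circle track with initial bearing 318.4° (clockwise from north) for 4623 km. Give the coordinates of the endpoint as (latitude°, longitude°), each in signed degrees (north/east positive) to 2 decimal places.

Angular distance δ = d/R = 4623/6371 = 0.72563 rad; initial bearing θ = 5.5571 rad.
sin φ₂ = sin φ₁ cos δ + cos φ₁ sin δ cos θ = (-0.2771)(0.7481) + (0.9608)(0.6636)(0.7478) = 0.2695, so φ₂ = 15.63°.
Δλ = atan2(sin θ sin δ cos φ₁, cos δ − sin φ₁ sin φ₂) = atan2(-0.4233, 0.8228) = -27.227°.
λ₂ = -165.024° − 27.227° = -192.25° → 167.75° after wrapping to (−180°, 180°].

15.63°, 167.75°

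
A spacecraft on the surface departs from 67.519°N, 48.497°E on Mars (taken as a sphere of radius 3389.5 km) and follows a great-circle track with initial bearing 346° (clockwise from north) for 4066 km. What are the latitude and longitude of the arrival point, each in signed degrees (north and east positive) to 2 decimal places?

42.92°, -113.57°

Angular distance δ = d/R = 4066/3389.5 = 1.19959 rad; initial bearing θ = 6.0388 rad.
sin φ₂ = sin φ₁ cos δ + cos φ₁ sin δ cos θ = (0.9240)(0.3627) + (0.3824)(0.9319)(0.9703) = 0.6809, so φ₂ = 42.92°.
Δλ = atan2(sin θ sin δ cos φ₁, cos δ − sin φ₁ sin φ₂) = atan2(-0.0862, -0.2664) = -162.071°.
λ₂ = 48.497° − 162.071° = -113.57°.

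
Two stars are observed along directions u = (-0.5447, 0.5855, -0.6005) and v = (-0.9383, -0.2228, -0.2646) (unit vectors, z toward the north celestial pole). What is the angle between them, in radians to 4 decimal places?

u·v = 0.5395; |u| = 1.0001, |v| = 1.0000.
cos θ = (u·v)/(|u||v|) = 0.5395, so θ = 1.0010 rad.

1.0010 rad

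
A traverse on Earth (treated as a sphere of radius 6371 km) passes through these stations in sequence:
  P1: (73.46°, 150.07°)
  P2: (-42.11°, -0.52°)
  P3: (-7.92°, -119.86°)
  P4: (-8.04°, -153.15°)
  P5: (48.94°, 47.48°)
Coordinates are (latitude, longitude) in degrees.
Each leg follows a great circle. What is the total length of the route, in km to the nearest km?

Leg P1→P2: central angle 2.5442 rad, distance 16208.9 km.
Leg P2→P3: central angle 1.8417 rad, distance 11733.7 km.
Leg P3→P4: central angle 0.5752 rad, distance 3664.8 km.
Leg P4→P5: central angle 2.3662 rad, distance 15075.1 km.
Total: 16208.9 + 11733.7 + 3664.8 + 15075.1 ≈ 46683 km.

46683 km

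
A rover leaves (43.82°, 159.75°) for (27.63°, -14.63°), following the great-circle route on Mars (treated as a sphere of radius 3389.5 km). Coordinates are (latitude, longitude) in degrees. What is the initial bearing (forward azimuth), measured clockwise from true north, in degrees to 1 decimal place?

354.8°

With φ₁ = 0.7648, φ₂ = 0.4822, Δλ = -3.0435 rad, the forward-azimuth formula gives
θ = atan2( sin Δλ cos φ₂ , cos φ₁ sin φ₂ − sin φ₁ cos φ₂ cos Δλ ) = atan2(-0.0868, 0.9451) = -5.25°.
Adding 360° brings this into [0°, 360°): 354.8°.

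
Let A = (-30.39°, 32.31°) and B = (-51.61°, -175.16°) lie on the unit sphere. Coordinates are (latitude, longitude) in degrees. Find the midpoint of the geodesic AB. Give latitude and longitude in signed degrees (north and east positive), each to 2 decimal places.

-71.83°, 74.90°

Central angle δ = 1.6497 rad. Interpolating on the sphere with fraction f = 0.5:
P = [sin((1−f)δ)·A + sin(fδ)·B] / sin δ = 0.7367·A + 0.7367·B in Cartesian coordinates,
giving P = (0.0812, 0.3011, -0.9501), i.e. latitude -71.83°, longitude 74.90°.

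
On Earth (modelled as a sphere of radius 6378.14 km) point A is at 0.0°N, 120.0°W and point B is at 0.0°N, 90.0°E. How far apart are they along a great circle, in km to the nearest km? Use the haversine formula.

16698 km

Let φ₁ = 0.0000 rad, φ₂ = 0.0000 rad, and Δλ = -2.6180 rad.
Haversine: a = sin²(Δφ/2) + cos φ₁ cos φ₂ sin²(Δλ/2) = 0.0000 + (1.0000)(1.0000)(0.9330) = 0.93301.
Central angle c = 2·arcsin(√a) = 2.61799 rad.
Distance = R·c = 6378.14 × 2.6180 ≈ 16698 km.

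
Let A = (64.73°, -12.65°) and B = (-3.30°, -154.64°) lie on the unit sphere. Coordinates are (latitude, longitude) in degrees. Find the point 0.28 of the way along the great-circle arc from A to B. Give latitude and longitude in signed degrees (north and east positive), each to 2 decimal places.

Central angle δ = 1.9691 rad. Interpolating on the sphere with fraction f = 0.28:
P = [sin((1−f)δ)·A + sin(fδ)·B] / sin δ = 1.0722·A + 0.5683·B in Cartesian coordinates,
giving P = (-0.0661, -0.3432, 0.9369), i.e. latitude 69.54°, longitude -100.90°.

69.54°, -100.90°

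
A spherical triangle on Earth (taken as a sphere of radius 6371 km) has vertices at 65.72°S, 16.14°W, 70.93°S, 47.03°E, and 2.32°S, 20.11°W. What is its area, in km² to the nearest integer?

7744131 km²

Side lengths (central angles): a = 1.4050, b = 1.1076, c = 0.3972 rad; semiperimeter s = 1.4549.
By l'Huilier's theorem, tan(E/4) = √[tan(s/2) tan((s−a)/2) tan((s−b)/2) tan((s−c)/2)], giving spherical excess E = 0.1908 rad.
Area = E·R² = 0.1908 × (6371)² ≈ 7744131 km².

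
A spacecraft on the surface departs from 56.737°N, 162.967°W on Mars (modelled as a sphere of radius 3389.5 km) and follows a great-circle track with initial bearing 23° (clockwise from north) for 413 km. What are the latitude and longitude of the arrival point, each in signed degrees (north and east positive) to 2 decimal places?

Angular distance δ = d/R = 413/3389.5 = 0.12185 rad; initial bearing θ = 0.4014 rad.
sin φ₂ = sin φ₁ cos δ + cos φ₁ sin δ cos θ = (0.8362)(0.9926) + (0.5485)(0.1215)(0.9205) = 0.8913, so φ₂ = 63.04°.
Δλ = atan2(sin θ sin δ cos φ₁, cos δ − sin φ₁ sin φ₂) = atan2(0.0260, 0.2473) = 6.013°.
λ₂ = -162.967° + 6.013° = -156.95°.

63.04°, -156.95°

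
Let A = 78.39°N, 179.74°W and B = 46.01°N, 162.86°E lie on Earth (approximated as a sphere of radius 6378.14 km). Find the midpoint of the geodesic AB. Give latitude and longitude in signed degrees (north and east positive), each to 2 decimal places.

62.39°, 166.74°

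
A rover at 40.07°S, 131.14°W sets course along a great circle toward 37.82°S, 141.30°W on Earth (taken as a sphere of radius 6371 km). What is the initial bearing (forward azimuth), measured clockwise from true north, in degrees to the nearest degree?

With φ₁ = -0.6994, φ₂ = -0.6601, Δλ = -0.1773 rad, the forward-azimuth formula gives
θ = atan2( sin Δλ cos φ₂ , cos φ₁ sin φ₂ − sin φ₁ cos φ₂ cos Δλ ) = atan2(-0.1393, 0.0313) = -77.35°.
Adding 360° brings this into [0°, 360°): 283°.

283°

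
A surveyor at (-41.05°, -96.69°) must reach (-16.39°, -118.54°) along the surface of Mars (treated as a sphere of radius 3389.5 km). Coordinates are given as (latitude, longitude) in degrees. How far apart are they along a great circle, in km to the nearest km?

1836 km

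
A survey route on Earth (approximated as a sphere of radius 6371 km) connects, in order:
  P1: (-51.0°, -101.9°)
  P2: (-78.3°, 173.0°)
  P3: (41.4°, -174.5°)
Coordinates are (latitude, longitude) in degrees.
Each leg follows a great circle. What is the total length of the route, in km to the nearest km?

17726 km

Leg P1→P2: central angle 0.6890 rad, distance 4389.4 km.
Leg P2→P3: central angle 2.0933 rad, distance 13336.5 km.
Total: 4389.4 + 13336.5 ≈ 17726 km.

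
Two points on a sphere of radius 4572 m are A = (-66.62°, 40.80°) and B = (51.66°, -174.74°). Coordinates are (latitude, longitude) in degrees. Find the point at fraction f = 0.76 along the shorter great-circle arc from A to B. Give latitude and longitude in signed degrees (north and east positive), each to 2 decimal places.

Central angle δ = 2.7395 rad. Interpolating on the sphere with fraction f = 0.76:
P = [sin((1−f)δ)·A + sin(fδ)·B] / sin δ = 1.5616·A + 2.2286·B in Cartesian coordinates,
giving P = (-0.9075, 0.2782, 0.3146), i.e. latitude 18.34°, longitude 162.96°.

18.34°, 162.96°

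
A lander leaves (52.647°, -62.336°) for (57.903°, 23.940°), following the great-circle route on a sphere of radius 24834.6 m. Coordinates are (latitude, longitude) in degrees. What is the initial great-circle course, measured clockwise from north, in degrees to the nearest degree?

Δλ = 86.276° = 1.5058 rad.
y = sin Δλ · cos φ₂ = (0.9979)(0.5314) = 0.5302
x = cos φ₁ sin φ₂ − sin φ₁ cos φ₂ cos Δλ = (0.6067)(0.8471) − (0.7949)(0.5314)(0.0650) = 0.4866
θ = atan2(y, x) = 47.46°, so the bearing is 47°.

47°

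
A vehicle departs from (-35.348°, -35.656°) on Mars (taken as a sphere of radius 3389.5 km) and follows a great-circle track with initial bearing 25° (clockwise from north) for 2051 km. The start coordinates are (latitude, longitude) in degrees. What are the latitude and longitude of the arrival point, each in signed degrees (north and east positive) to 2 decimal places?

-3.17°, -21.72°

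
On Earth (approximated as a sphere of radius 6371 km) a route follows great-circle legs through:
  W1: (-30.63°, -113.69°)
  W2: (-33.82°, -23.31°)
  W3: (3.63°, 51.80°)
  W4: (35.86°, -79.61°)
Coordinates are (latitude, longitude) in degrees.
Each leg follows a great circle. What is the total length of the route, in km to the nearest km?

30404 km

Leg W1→W2: central angle 1.2882 rad, distance 8207.2 km.
Leg W2→W3: central angle 1.3920 rad, distance 8868.6 km.
Leg W3→W4: central angle 2.0920 rad, distance 13328.0 km.
Total: 8207.2 + 8868.6 + 13328.0 ≈ 30404 km.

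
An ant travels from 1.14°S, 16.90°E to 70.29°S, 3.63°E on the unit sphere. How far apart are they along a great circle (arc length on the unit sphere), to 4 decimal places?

1.2165

In radians: φ₁ = -0.0199, φ₂ = -1.2268, Δλ = -13.270° = -0.2316 rad.
cos c = sin φ₁ sin φ₂ + cos φ₁ cos φ₂ cos Δλ = (-0.0199)(-0.9414) + (0.9998)(0.3373)(0.9733) = 0.34692,
so c = arccos(0.34692) = 1.21651 rad.
On the unit sphere the arc length equals the central angle: 1.2165.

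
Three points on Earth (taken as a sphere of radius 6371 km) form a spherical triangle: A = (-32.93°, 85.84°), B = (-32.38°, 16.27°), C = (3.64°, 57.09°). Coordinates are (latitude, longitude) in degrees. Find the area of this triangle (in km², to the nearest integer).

15721655 km²

Side lengths (central angles): a = 0.9225, b = 0.7956, c = 1.0021 rad; semiperimeter s = 1.3601.
By l'Huilier's theorem, tan(E/4) = √[tan(s/2) tan((s−a)/2) tan((s−b)/2) tan((s−c)/2)], giving spherical excess E = 0.3873 rad.
Area = E·R² = 0.3873 × (6371)² ≈ 15721655 km².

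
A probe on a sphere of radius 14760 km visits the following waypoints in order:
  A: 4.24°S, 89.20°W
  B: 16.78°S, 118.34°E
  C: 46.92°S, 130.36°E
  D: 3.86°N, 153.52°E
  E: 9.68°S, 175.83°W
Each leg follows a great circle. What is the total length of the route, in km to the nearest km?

Leg A→B: central angle 2.5415 rad, distance 37512.1 km.
Leg B→C: central angle 0.5539 rad, distance 8176.0 km.
Leg C→D: central angle 0.9553 rad, distance 14099.9 km.
Leg D→E: central angle 0.5830 rad, distance 8605.3 km.
Total: 37512.1 + 8176.0 + 14099.9 + 8605.3 ≈ 68393 km.

68393 km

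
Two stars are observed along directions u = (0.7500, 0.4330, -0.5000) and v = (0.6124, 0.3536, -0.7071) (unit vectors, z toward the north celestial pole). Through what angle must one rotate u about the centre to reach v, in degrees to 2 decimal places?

15.00°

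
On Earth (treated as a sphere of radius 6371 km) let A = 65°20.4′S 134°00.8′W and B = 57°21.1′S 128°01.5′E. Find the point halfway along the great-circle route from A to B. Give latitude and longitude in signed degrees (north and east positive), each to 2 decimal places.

The central angle between A and B is δ = 0.7466 rad.
With f = 0.5, the slerp weights are sin((1−f)δ)/sin δ = 0.5370 and sin(fδ)/sin δ = 0.5370.
Weighted sum of the unit vectors: (0.5370)·(-0.2899,-0.3001,-0.9088) + (0.5370)·(-0.3323,0.4250,-0.8420) = (-0.3341, 0.0671, -0.9401).
Converting back: φ = atan2(z, √(x²+y²)) = -70.08°, λ = atan2(y, x) = 168.65°.

-70.08°, 168.65°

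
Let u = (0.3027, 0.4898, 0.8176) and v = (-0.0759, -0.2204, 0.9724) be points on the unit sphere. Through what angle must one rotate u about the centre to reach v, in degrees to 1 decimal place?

48.4°

u·v = 0.6641; |u| = 1.0000, |v| = 0.9999.
cos θ = (u·v)/(|u||v|) = 0.6641, so θ = 48.4°.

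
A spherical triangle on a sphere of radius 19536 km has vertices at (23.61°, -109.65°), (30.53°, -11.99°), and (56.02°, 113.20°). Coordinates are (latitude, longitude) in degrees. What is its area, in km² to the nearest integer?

Side lengths (central angles): a = 1.4265, b = 1.6141, c = 1.4724 rad; semiperimeter s = 2.2565.
By l'Huilier's theorem, tan(E/4) = √[tan(s/2) tan((s−a)/2) tan((s−b)/2) tan((s−c)/2)], giving spherical excess E = 1.3738 rad.
Area = E·R² = 1.3738 × (19536)² ≈ 524328387 km².

524328387 km²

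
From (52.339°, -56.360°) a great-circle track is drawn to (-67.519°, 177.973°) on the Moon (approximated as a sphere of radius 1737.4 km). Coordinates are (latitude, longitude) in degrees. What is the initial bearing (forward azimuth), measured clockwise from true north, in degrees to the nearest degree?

Δλ = -125.667° = -2.1933 rad.
y = sin Δλ · cos φ₂ = (-0.8124)(0.3824) = -0.3107
x = cos φ₁ sin φ₂ − sin φ₁ cos φ₂ cos Δλ = (0.6110)(-0.9240) − (0.7916)(0.3824)(-0.5831) = -0.3881
θ = atan2(y, x) = -141.32°; adding 360° gives 219°.

219°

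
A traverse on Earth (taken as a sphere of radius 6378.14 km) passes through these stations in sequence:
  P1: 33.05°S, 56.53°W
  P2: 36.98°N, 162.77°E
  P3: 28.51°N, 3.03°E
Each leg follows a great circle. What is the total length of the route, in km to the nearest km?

28899 km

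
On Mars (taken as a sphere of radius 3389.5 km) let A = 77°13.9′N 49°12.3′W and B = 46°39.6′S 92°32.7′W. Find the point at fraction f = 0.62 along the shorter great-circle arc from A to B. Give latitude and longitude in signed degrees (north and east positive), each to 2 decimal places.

Central angle δ = 2.2130 rad. Interpolating on the sphere with fraction f = 0.62:
P = [sin((1−f)δ)·A + sin(fδ)·B] / sin δ = 0.9307·A + 1.2242·B in Cartesian coordinates,
giving P = (0.0971, -0.9951, 0.0173), i.e. latitude 0.99°, longitude -84.43°.

0.99°, -84.43°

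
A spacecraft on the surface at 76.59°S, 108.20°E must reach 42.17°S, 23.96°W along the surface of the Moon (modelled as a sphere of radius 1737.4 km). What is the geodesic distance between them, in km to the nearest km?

In radians: φ₁ = -1.3367, φ₂ = -0.7360, Δλ = -132.160° = -2.3066 rad.
cos c = sin φ₁ sin φ₂ + cos φ₁ cos φ₂ cos Δλ = (-0.9727)(-0.6713) + (0.2319)(0.7412)(-0.6712) = 0.53766,
so c = arccos(0.53766) = 1.00314 rad.
Distance = R·c = 1737.4 × 1.0031 ≈ 1743 km.

1743 km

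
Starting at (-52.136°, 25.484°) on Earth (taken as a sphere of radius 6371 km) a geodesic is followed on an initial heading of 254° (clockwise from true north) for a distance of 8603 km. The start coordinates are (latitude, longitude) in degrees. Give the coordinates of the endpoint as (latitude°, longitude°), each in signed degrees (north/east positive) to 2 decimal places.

Angular distance δ = d/R = 8603/6371 = 1.35034 rad; initial bearing θ = 4.4331 rad.
sin φ₂ = sin φ₁ cos δ + cos φ₁ sin δ cos θ = (-0.7895)(0.2187) + (0.6138)(0.9758)(-0.2756) = -0.3377, so φ₂ = -19.74°.
Δλ = atan2(sin θ sin δ cos φ₁, cos δ − sin φ₁ sin φ₂) = atan2(-0.5757, -0.0479) = -94.761°.
λ₂ = 25.484° − 94.761° = -69.28°.

-19.74°, -69.28°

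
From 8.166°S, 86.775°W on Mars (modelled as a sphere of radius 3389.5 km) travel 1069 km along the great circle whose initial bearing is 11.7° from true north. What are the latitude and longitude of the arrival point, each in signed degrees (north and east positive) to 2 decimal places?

9.53°, -83.12°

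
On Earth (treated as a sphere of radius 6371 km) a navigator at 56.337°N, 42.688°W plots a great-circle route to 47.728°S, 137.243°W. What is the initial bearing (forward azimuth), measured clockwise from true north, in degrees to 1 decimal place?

241.4°

Δλ = -94.555° = -1.6503 rad.
y = sin Δλ · cos φ₂ = (-0.9968)(0.6727) = -0.6705
x = cos φ₁ sin φ₂ − sin φ₁ cos φ₂ cos Δλ = (0.5543)(-0.7400) − (0.8323)(0.6727)(-0.0794) = -0.3657
θ = atan2(y, x) = -118.61°; adding 360° gives 241.4°.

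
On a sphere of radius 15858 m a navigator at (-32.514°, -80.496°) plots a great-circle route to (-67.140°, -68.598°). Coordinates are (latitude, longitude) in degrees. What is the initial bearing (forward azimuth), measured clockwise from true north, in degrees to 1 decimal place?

172.0°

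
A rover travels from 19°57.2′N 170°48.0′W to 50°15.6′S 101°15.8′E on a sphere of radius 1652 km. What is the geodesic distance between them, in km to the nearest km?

2997 km

Let φ₁ = 0.3483 rad, φ₂ = -0.8772 rad, and Δλ = -1.5348 rad.
cos c = sin φ₁ sin φ₂ + cos φ₁ cos φ₂ cos Δλ = (0.3413)(-0.7690) + (0.9400)(0.6393)(0.0360) = -0.24077,
so c = arccos(-0.24077) = 1.81396 rad.
Distance = R·c = 1652 × 1.8140 ≈ 2997 km.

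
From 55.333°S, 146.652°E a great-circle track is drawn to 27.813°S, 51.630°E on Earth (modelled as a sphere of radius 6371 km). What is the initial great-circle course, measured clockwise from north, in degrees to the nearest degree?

Δλ = -95.022° = -1.6584 rad.
y = sin Δλ · cos φ₂ = (-0.9962)(0.8845) = -0.8811
x = cos φ₁ sin φ₂ − sin φ₁ cos φ₂ cos Δλ = (0.5688)(-0.4666) − (-0.8225)(0.8845)(-0.0875) = -0.3291
θ = atan2(y, x) = -110.48°; adding 360° gives 250°.

250°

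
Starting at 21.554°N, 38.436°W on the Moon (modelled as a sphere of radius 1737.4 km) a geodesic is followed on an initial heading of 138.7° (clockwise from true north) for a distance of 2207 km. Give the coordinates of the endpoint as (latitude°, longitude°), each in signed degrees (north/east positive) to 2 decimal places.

Angular distance δ = d/R = 2207/1737.4 = 1.27029 rad; initial bearing θ = 2.4208 rad.
sin φ₂ = sin φ₁ cos δ + cos φ₁ sin δ cos θ = (0.3674)(0.2960) + (0.9301)(0.9552)(-0.7513) = -0.5587, so φ₂ = -33.96°.
Δλ = atan2(sin θ sin δ cos φ₁, cos δ − sin φ₁ sin φ₂) = atan2(0.5863, 0.5012) = 49.474°.
λ₂ = -38.436° + 49.474° = 11.04°.

-33.96°, 11.04°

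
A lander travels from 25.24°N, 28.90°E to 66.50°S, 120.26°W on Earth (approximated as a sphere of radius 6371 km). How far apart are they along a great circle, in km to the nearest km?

14954 km

Let φ₁ = 0.4405 rad, φ₂ = -1.1606 rad, and Δλ = -2.6033 rad.
cos c = sin φ₁ sin φ₂ + cos φ₁ cos φ₂ cos Δλ = (0.4264)(-0.9171) + (0.9045)(0.3987)(-0.8586) = -0.70073,
so c = arccos(-0.70073) = 2.34721 rad.
Distance = R·c = 6371 × 2.3472 ≈ 14954 km.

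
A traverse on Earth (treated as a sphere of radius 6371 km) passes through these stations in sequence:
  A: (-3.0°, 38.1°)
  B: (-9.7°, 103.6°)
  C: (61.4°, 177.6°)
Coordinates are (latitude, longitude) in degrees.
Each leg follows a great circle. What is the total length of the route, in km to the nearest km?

17388 km

Leg A→B: central angle 1.1406 rad, distance 7267.0 km.
Leg B→C: central angle 1.5887 rad, distance 10121.4 km.
Total: 7267.0 + 10121.4 ≈ 17388 km.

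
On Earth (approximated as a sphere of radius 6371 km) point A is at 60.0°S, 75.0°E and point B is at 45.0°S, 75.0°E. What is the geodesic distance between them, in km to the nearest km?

Let φ₁ = -1.0472 rad, φ₂ = -0.7854 rad, and Δλ = 0.0000 rad.
cos c = sin φ₁ sin φ₂ + cos φ₁ cos φ₂ cos Δλ = (-0.8660)(-0.7071) + (0.5000)(0.7071)(1.0000) = 0.96593,
so c = arccos(0.96593) = 0.26180 rad.
Distance = R·c = 6371 × 0.2618 ≈ 1668 km.

1668 km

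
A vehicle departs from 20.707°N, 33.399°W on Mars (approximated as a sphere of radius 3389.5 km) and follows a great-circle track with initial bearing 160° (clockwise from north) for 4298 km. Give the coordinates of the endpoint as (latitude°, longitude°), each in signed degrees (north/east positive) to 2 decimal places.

-47.19°, -4.69°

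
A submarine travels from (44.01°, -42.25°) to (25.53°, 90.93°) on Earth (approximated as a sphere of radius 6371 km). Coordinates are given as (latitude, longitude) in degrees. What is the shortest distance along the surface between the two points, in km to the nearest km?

In radians: φ₁ = 0.7681, φ₂ = 0.4456, Δλ = 133.180° = 2.3244 rad.
cos c = sin φ₁ sin φ₂ + cos φ₁ cos φ₂ cos Δλ = (0.6948)(0.4310) + (0.7192)(0.9024)(-0.6843) = -0.14466,
so c = arccos(-0.14466) = 1.71597 rad.
Distance = R·c = 6371 × 1.7160 ≈ 10932 km.

10932 km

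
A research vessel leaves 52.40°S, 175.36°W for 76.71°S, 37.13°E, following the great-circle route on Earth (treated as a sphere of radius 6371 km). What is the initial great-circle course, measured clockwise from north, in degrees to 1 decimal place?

With φ₁ = -0.9146, φ₂ = -1.3388, Δλ = -2.5745 rad, the forward-azimuth formula gives
θ = atan2( sin Δλ cos φ₂ , cos φ₁ sin φ₂ − sin φ₁ cos φ₂ cos Δλ ) = atan2(-0.1235, -0.7474) = -170.62°.
Adding 360° brings this into [0°, 360°): 189.4°.

189.4°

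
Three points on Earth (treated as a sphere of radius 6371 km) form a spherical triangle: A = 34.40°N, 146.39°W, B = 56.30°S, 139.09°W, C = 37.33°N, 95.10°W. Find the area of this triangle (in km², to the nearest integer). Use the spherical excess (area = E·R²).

31535778 km²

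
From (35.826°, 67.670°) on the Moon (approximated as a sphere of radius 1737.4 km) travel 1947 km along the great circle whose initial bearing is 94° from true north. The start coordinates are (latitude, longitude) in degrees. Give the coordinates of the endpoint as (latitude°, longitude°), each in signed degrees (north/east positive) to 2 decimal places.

Angular distance δ = d/R = 1947/1737.4 = 1.12064 rad; initial bearing θ = 1.6406 rad.
sin φ₂ = sin φ₁ cos δ + cos φ₁ sin δ cos θ = (0.5853)(0.4351) + (0.8108)(0.9004)(-0.0698) = 0.2038, so φ₂ = 11.76°.
Δλ = atan2(sin θ sin δ cos φ₁, cos δ − sin φ₁ sin φ₂) = atan2(0.7282, 0.3158) = 66.553°.
λ₂ = 67.670° + 66.553° = 134.22°.

11.76°, 134.22°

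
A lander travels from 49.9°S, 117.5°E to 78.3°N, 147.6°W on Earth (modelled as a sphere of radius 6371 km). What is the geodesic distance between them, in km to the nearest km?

With latitudes φ₁ = -49.900°, φ₂ = 78.300° and longitude difference Δλ = 94.900°:
cos c = sin φ₁ sin φ₂ + cos φ₁ cos φ₂ cos Δλ = (-0.7649)(0.9792) + (0.6441)(0.2028)(-0.0854) = -0.76019,
so c = arccos(-0.76019) = 2.43440 rad.
Distance = R·c = 6371 × 2.4344 ≈ 15510 km.

15510 km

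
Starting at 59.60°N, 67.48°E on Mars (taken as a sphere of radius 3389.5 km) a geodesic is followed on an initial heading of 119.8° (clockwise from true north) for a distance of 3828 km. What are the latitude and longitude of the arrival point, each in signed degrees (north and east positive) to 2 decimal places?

8.11°, 119.90°

Angular distance δ = d/R = 3828/3389.5 = 1.12937 rad; initial bearing θ = 2.0909 rad.
sin φ₂ = sin φ₁ cos δ + cos φ₁ sin δ cos θ = (0.8625)(0.4272) + (0.5060)(0.9041)(-0.4970) = 0.1411, so φ₂ = 8.11°.
Δλ = atan2(sin θ sin δ cos φ₁, cos δ − sin φ₁ sin φ₂) = atan2(0.3970, 0.3055) = 52.421°.
λ₂ = 67.480° + 52.421° = 119.90°.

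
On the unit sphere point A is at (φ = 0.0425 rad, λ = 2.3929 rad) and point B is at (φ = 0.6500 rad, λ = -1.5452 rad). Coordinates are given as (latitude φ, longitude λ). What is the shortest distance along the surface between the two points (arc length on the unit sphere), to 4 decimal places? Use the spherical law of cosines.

2.1299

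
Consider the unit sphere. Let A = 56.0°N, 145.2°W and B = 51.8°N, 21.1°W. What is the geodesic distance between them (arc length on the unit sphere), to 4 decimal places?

1.0955

In radians: φ₁ = 0.9774, φ₂ = 0.9041, Δλ = 124.100° = 2.1660 rad.
Haversine: a = sin²(Δφ/2) + cos φ₁ cos φ₂ sin²(Δλ/2) = 0.0013 + (0.5592)(0.6184)(0.7803) = 0.27118.
Central angle c = 2·arcsin(√a) = 1.09547 rad.
On the unit sphere the arc length equals the central angle: 1.0955.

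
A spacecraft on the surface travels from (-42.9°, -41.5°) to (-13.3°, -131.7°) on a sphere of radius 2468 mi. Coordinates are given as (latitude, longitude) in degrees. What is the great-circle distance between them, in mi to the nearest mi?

3495 mi

With latitudes φ₁ = -42.900°, φ₂ = -13.300° and longitude difference Δλ = -90.200°:
Haversine: a = sin²(Δφ/2) + cos φ₁ cos φ₂ sin²(Δλ/2) = 0.0653 + (0.7325)(0.9732)(0.5017) = 0.42294.
Central angle c = 2·arcsin(√a) = 1.41607 rad.
Distance = R·c = 2468 × 1.4161 ≈ 3495 mi.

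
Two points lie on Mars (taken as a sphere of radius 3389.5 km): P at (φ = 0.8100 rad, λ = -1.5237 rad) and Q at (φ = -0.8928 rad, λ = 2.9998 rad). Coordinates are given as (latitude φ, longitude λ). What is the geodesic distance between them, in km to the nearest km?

7702 km

Let φ₁ = 0.8100 rad, φ₂ = -0.8928 rad, and Δλ = -1.7597 rad.
Haversine: a = sin²(Δφ/2) + cos φ₁ cos φ₂ sin²(Δλ/2) = 0.5658 + (0.6895)(0.6272)(0.5939) = 0.82265.
Central angle c = 2·arcsin(√a) = 2.27222 rad.
Distance = R·c = 3389.5 × 2.2722 ≈ 7702 km.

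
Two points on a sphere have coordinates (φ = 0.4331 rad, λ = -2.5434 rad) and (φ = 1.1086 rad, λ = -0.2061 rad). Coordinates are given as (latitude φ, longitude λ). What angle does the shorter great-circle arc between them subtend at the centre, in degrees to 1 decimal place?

84.6°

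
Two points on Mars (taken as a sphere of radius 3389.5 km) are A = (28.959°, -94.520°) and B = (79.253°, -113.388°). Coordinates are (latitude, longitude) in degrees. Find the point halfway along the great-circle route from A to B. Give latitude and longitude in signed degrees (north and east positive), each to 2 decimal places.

The central angle between A and B is δ = 0.8891 rad.
With f = 0.5, the slerp weights are sin((1−f)δ)/sin δ = 0.5538 and sin(fδ)/sin δ = 0.5538.
Weighted sum of the unit vectors: (0.5538)·(-0.0690,-0.8722,0.4842) + (0.5538)·(-0.0740,-0.1712,0.9825) = (-0.0792, -0.5779, 0.8123).
Converting back: φ = atan2(z, √(x²+y²)) = 54.32°, λ = atan2(y, x) = -97.80°.

54.32°, -97.80°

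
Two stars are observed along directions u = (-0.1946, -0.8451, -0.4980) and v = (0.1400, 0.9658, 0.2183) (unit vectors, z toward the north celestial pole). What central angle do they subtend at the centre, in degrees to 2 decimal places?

162.20°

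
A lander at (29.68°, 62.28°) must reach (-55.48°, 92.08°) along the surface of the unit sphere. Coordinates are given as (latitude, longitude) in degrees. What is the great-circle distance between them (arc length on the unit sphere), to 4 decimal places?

1.5515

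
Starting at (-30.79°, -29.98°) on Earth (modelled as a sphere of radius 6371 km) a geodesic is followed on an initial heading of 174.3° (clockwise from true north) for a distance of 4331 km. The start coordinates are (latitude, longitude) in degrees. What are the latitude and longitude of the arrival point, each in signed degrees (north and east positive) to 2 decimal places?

-69.30°, -19.81°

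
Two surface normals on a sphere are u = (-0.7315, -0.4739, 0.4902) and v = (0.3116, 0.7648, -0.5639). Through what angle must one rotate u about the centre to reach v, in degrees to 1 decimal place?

150.1°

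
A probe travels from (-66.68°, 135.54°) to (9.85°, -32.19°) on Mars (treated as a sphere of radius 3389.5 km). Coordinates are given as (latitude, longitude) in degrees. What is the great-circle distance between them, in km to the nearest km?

7251 km

With latitudes φ₁ = -66.680°, φ₂ = 9.850° and longitude difference Δλ = -167.730°:
cos c = sin φ₁ sin φ₂ + cos φ₁ cos φ₂ cos Δλ = (-0.9183)(0.1711) + (0.3959)(0.9853)(-0.9772) = -0.53822,
so c = arccos(-0.53822) = 2.13911 rad.
Distance = R·c = 3389.5 × 2.1391 ≈ 7251 km.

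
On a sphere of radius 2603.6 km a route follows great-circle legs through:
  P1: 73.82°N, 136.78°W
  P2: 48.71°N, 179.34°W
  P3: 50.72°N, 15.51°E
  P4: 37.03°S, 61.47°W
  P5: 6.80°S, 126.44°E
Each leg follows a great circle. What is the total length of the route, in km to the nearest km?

Leg P1→P2: central angle 0.5413 rad, distance 1409.2 km.
Leg P2→P3: central angle 1.3920 rad, distance 3624.3 km.
Leg P3→P4: central angle 1.9308 rad, distance 5027.1 km.
Leg P4→P5: central angle 2.3658 rad, distance 6159.6 km.
Total: 1409.2 + 3624.3 + 5027.1 + 6159.6 ≈ 16220 km.

16220 km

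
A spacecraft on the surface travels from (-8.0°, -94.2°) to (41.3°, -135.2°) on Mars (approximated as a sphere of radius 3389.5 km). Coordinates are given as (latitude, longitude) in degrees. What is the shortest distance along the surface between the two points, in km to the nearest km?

Let φ₁ = -0.1396 rad, φ₂ = 0.7208 rad, and Δλ = -0.7156 rad.
cos c = sin φ₁ sin φ₂ + cos φ₁ cos φ₂ cos Δλ = (-0.1392)(0.6600) + (0.9903)(0.7513)(0.7547) = 0.46961,
so c = arccos(0.46961) = 1.08194 rad.
Distance = R·c = 3389.5 × 1.0819 ≈ 3667 km.

3667 km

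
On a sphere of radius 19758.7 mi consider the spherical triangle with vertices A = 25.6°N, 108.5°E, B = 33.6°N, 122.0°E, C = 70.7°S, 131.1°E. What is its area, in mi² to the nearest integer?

102797370 mi²

Side lengths (central angles): a = 1.8240, b = 1.7038, c = 0.2476 rad; semiperimeter s = 1.8877.
By l'Huilier's theorem, tan(E/4) = √[tan(s/2) tan((s−a)/2) tan((s−b)/2) tan((s−c)/2)], giving spherical excess E = 0.2633 rad.
Area = E·R² = 0.2633 × (19758.7)² ≈ 102797370 mi².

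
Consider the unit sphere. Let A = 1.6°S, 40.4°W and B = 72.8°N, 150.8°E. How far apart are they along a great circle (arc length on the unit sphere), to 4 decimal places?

With latitudes φ₁ = -1.600°, φ₂ = 72.800° and longitude difference Δλ = -168.800°:
cos c = sin φ₁ sin φ₂ + cos φ₁ cos φ₂ cos Δλ = (-0.0279)(0.9553) + (0.9996)(0.2957)(-0.9810) = -0.31664,
so c = arccos(-0.31664) = 1.89298 rad.
On the unit sphere the arc length equals the central angle: 1.8930.

1.8930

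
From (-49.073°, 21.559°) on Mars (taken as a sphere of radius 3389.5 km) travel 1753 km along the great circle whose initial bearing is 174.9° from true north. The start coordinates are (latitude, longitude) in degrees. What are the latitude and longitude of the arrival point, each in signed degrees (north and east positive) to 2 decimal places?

Angular distance δ = d/R = 1753/3389.5 = 0.51719 rad; initial bearing θ = 3.0526 rad.
sin φ₂ = sin φ₁ cos δ + cos φ₁ sin δ cos θ = (-0.7555)(0.8692) + (0.6551)(0.4944)(-0.9960) = -0.9794, so φ₂ = -78.34°.
Δλ = atan2(sin θ sin δ cos φ₁, cos δ − sin φ₁ sin φ₂) = atan2(0.0288, 0.1293) = 12.557°.
λ₂ = 21.559° + 12.557° = 34.12°.

-78.34°, 34.12°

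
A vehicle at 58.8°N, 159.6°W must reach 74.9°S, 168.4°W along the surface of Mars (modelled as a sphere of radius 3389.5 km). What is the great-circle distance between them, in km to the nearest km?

With latitudes φ₁ = 58.800°, φ₂ = -74.900° and longitude difference Δλ = -8.800°:
cos c = sin φ₁ sin φ₂ + cos φ₁ cos φ₂ cos Δλ = (0.8554)(-0.9655) + (0.5180)(0.2605)(0.9882) = -0.69247,
so c = arccos(-0.69247) = 2.33570 rad.
Distance = R·c = 3389.5 × 2.3357 ≈ 7917 km.

7917 km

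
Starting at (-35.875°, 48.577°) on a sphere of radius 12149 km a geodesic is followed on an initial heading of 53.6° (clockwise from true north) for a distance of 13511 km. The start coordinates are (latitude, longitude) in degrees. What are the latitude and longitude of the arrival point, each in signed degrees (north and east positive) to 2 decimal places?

9.88°, 95.68°

Angular distance δ = d/R = 13511/12149 = 1.11211 rad; initial bearing θ = 0.9355 rad.
sin φ₂ = sin φ₁ cos δ + cos φ₁ sin δ cos θ = (-0.5860)(0.4428) + (0.8103)(0.8966)(0.5934) = 0.1717, so φ₂ = 9.88°.
Δλ = atan2(sin θ sin δ cos φ₁, cos δ − sin φ₁ sin φ₂) = atan2(0.5848, 0.5434) = 47.102°.
λ₂ = 48.577° + 47.102° = 95.68°.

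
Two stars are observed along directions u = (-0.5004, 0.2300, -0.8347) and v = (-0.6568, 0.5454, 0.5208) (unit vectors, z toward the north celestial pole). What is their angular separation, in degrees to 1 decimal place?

u·v = 0.0194; |u| = 1.0000, |v| = 1.0000.
cos θ = (u·v)/(|u||v|) = 0.0194, so θ = 88.9°.

88.9°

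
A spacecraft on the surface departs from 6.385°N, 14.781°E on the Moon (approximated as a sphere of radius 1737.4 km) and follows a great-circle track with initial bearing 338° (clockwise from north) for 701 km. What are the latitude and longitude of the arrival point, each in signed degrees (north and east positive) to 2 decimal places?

Angular distance δ = d/R = 701/1737.4 = 0.40348 rad; initial bearing θ = 5.8992 rad.
sin φ₂ = sin φ₁ cos δ + cos φ₁ sin δ cos θ = (0.1112)(0.9197) + (0.9938)(0.3926)(0.9272) = 0.4640, so φ₂ = 27.65°.
Δλ = atan2(sin θ sin δ cos φ₁, cos δ − sin φ₁ sin φ₂) = atan2(-0.1462, 0.8681) = -9.557°.
λ₂ = 14.781° − 9.557° = 5.22°.

27.65°, 5.22°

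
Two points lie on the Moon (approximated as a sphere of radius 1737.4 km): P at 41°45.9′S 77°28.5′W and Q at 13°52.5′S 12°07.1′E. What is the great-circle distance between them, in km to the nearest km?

2441 km

With latitudes φ₁ = -41.765°, φ₂ = -13.875° and longitude difference Δλ = 89.593°:
Haversine: a = sin²(Δφ/2) + cos φ₁ cos φ₂ sin²(Δλ/2) = 0.0581 + (0.7459)(0.9708)(0.4965) = 0.41757.
Central angle c = 2·arcsin(√a) = 1.40517 rad.
Distance = R·c = 1737.4 × 1.4052 ≈ 2441 km.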